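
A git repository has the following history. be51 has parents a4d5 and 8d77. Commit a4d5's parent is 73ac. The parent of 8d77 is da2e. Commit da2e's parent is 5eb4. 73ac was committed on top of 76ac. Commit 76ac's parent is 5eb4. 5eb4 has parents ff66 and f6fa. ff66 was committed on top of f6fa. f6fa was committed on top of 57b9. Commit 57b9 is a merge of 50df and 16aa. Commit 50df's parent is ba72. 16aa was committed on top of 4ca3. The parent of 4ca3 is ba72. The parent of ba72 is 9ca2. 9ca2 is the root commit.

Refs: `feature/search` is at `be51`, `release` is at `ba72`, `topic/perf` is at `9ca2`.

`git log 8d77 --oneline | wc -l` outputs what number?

Walking parent pointers from 8d77: reachable set = {16aa, 4ca3, 50df, 57b9, 5eb4, 8d77, 9ca2, ba72, da2e, f6fa, ff66}.
That is 11 commits.

11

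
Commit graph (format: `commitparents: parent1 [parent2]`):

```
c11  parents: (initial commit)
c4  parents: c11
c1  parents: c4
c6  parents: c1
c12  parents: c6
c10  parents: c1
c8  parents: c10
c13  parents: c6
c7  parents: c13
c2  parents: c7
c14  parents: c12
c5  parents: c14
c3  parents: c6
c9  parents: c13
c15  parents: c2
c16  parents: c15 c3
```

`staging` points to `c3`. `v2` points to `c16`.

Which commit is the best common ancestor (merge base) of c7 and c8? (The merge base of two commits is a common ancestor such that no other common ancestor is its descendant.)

c1

Ancestors of c7: {c1, c11, c13, c4, c6, c7}.
Ancestors of c8: {c1, c10, c11, c4, c8}.
Common ancestors: {c1, c11, c4}.
Among these, c1 is not an ancestor of any other common ancestor — it is the merge base.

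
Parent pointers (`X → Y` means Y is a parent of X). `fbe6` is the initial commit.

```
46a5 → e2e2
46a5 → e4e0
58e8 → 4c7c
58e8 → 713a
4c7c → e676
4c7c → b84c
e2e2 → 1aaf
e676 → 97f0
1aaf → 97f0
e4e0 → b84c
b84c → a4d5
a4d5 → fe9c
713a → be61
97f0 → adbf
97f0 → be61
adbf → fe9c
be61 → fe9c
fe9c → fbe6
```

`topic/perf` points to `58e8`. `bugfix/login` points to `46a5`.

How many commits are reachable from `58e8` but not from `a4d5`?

Reachable from 58e8: {4c7c, 58e8, 713a, 97f0, a4d5, adbf, b84c, be61, e676, fbe6, fe9c}.
Reachable from a4d5: {a4d5, fbe6, fe9c}.
In 58e8's history but not a4d5's: {4c7c, 58e8, 713a, 97f0, adbf, b84c, be61, e676} — 8 commits.

8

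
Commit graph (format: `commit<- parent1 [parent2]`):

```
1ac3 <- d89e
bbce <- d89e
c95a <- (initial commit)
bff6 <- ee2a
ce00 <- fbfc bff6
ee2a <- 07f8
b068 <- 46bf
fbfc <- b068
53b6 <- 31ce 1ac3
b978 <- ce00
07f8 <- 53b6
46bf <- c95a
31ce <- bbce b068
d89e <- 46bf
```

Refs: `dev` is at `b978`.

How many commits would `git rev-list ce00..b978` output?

Reachable from b978: {07f8, 1ac3, 31ce, 46bf, 53b6, b068, b978, bbce, bff6, c95a, ce00, d89e, ee2a, fbfc}.
Reachable from ce00: {07f8, 1ac3, 31ce, 46bf, 53b6, b068, bbce, bff6, c95a, ce00, d89e, ee2a, fbfc}.
In b978's history but not ce00's: {b978} — 1 commit.

1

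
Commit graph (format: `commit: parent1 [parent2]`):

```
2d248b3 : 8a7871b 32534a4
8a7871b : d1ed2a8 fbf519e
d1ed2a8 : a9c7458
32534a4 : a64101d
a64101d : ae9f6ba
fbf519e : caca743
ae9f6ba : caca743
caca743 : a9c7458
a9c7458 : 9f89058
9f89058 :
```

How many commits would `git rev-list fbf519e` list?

4

Walking parent pointers from fbf519e: reachable set = {9f89058, a9c7458, caca743, fbf519e}.
That is 4 commits.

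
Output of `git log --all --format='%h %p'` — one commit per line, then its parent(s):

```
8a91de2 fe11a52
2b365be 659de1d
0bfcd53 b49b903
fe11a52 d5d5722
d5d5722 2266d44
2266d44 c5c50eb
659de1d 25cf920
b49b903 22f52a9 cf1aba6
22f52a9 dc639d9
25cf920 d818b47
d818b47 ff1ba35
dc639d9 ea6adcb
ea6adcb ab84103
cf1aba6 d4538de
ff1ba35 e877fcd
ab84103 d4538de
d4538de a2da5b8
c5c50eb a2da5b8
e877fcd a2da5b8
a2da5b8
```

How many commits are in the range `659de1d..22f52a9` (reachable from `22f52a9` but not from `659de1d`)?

Reachable from 22f52a9: {22f52a9, a2da5b8, ab84103, d4538de, dc639d9, ea6adcb}.
Reachable from 659de1d: {25cf920, 659de1d, a2da5b8, d818b47, e877fcd, ff1ba35}.
In 22f52a9's history but not 659de1d's: {22f52a9, ab84103, d4538de, dc639d9, ea6adcb} — 5 commits.

5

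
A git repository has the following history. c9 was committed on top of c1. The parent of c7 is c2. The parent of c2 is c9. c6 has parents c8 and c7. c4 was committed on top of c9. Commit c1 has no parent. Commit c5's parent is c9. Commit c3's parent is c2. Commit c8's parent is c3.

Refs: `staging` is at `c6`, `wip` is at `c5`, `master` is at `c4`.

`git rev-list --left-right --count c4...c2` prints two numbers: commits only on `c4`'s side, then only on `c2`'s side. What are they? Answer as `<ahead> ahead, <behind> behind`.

1 ahead, 1 behind

Reachable from c4: {c1, c4, c9}.
Reachable from c2: {c1, c2, c9}.
Only in c4's history (ahead): {c4} — 1.
Only in c2's history (behind): {c2} — 1.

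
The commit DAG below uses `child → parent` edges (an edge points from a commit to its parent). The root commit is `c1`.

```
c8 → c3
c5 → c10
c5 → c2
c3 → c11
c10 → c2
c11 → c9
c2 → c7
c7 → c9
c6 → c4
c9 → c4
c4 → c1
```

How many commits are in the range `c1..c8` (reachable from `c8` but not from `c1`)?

5

Reachable from c8: {c1, c11, c3, c4, c8, c9}.
Reachable from c1: {c1}.
In c8's history but not c1's: {c11, c3, c4, c8, c9} — 5 commits.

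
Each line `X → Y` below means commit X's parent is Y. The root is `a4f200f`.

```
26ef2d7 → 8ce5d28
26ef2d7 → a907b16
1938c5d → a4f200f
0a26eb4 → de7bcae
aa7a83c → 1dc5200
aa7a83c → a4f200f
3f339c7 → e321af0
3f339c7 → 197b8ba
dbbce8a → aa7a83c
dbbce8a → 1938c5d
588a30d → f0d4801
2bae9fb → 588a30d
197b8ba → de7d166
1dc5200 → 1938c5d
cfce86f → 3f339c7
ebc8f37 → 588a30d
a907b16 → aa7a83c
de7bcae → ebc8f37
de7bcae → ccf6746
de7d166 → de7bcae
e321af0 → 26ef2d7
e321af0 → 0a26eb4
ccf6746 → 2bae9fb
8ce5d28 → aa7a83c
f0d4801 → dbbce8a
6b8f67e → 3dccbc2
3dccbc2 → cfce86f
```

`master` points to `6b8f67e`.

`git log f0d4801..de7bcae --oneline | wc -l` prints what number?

5

Reachable from de7bcae: {1938c5d, 1dc5200, 2bae9fb, 588a30d, a4f200f, aa7a83c, ccf6746, dbbce8a, de7bcae, ebc8f37, f0d4801}.
Reachable from f0d4801: {1938c5d, 1dc5200, a4f200f, aa7a83c, dbbce8a, f0d4801}.
In de7bcae's history but not f0d4801's: {2bae9fb, 588a30d, ccf6746, de7bcae, ebc8f37} — 5 commits.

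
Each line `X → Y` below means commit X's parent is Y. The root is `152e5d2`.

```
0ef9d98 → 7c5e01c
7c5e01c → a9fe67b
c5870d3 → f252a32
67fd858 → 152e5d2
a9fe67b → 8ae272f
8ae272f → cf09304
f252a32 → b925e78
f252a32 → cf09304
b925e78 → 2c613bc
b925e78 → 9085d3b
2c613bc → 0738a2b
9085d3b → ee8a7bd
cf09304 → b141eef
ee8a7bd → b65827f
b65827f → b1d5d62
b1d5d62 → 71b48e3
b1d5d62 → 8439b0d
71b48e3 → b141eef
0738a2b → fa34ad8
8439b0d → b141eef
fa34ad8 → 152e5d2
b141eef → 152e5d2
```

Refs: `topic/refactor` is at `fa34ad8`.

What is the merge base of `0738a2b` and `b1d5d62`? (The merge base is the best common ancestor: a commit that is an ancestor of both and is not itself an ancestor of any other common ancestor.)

Ancestors of 0738a2b: {0738a2b, 152e5d2, fa34ad8}.
Ancestors of b1d5d62: {152e5d2, 71b48e3, 8439b0d, b141eef, b1d5d62}.
Common ancestors: {152e5d2}.
The only common ancestor is 152e5d2, so it is the merge base.

152e5d2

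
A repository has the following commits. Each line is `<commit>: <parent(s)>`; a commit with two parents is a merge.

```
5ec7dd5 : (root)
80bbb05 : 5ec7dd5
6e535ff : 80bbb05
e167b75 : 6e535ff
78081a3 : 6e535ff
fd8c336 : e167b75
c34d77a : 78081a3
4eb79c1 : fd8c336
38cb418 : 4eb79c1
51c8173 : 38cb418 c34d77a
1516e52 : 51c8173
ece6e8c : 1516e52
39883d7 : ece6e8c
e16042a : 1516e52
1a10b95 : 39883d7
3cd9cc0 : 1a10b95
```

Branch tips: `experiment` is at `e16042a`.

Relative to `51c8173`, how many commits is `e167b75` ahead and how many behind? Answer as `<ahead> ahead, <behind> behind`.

0 ahead, 6 behind

Reachable from e167b75: {5ec7dd5, 6e535ff, 80bbb05, e167b75}.
Reachable from 51c8173: {38cb418, 4eb79c1, 51c8173, 5ec7dd5, 6e535ff, 78081a3, 80bbb05, c34d77a, e167b75, fd8c336}.
Only in e167b75's history (ahead): {} — 0.
Only in 51c8173's history (behind): {38cb418, 4eb79c1, 51c8173, 78081a3, c34d77a, fd8c336} — 6.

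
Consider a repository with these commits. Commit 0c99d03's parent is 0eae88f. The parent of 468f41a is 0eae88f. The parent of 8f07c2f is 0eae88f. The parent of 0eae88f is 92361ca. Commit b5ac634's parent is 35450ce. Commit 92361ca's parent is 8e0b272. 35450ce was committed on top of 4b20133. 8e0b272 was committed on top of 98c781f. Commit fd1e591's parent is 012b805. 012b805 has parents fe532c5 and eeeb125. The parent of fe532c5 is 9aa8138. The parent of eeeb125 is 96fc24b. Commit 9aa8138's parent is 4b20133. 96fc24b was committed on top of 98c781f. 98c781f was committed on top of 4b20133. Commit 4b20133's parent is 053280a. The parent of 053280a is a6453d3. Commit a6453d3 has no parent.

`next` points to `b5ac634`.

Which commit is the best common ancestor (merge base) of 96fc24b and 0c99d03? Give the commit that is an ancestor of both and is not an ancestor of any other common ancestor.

Ancestors of 96fc24b: {053280a, 4b20133, 96fc24b, 98c781f, a6453d3}.
Ancestors of 0c99d03: {053280a, 0c99d03, 0eae88f, 4b20133, 8e0b272, 92361ca, 98c781f, a6453d3}.
Common ancestors: {053280a, 4b20133, 98c781f, a6453d3}.
Among these, 98c781f is not an ancestor of any other common ancestor — it is the merge base.

98c781f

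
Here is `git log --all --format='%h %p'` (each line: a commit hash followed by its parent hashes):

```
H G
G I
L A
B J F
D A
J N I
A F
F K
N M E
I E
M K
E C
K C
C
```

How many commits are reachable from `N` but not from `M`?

Reachable from N: {C, E, K, M, N}.
Reachable from M: {C, K, M}.
In N's history but not M's: {E, N} — 2 commits.

2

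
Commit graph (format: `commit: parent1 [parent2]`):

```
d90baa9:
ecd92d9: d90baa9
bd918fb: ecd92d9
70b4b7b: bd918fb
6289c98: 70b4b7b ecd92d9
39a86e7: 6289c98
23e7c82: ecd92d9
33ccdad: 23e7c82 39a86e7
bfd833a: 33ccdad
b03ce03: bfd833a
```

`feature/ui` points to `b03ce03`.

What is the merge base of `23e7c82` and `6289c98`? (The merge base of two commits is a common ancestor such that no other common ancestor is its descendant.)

Ancestors of 23e7c82: {23e7c82, d90baa9, ecd92d9}.
Ancestors of 6289c98: {6289c98, 70b4b7b, bd918fb, d90baa9, ecd92d9}.
Common ancestors: {d90baa9, ecd92d9}.
Among these, ecd92d9 is not an ancestor of any other common ancestor — it is the merge base.

ecd92d9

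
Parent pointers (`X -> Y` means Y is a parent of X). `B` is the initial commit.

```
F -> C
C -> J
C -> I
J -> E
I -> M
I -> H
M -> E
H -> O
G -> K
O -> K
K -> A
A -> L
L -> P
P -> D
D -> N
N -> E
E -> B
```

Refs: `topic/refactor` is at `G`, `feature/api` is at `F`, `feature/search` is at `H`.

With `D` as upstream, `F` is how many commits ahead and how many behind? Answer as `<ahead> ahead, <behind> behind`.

Reachable from F: {A, B, C, D, E, F, H, I, J, K, L, M, N, O, P}.
Reachable from D: {B, D, E, N}.
Only in F's history (ahead): {A, C, F, H, I, J, K, L, M, O, P} — 11.
Only in D's history (behind): {} — 0.

11 ahead, 0 behind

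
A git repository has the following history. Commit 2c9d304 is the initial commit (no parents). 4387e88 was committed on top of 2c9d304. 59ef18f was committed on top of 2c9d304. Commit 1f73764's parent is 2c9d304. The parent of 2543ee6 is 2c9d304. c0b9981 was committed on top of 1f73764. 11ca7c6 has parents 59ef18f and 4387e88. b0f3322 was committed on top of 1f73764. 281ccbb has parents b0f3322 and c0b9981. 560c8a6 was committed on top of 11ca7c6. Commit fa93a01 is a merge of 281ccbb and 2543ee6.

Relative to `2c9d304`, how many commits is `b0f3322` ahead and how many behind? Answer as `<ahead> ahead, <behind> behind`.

Reachable from b0f3322: {1f73764, 2c9d304, b0f3322}.
Reachable from 2c9d304: {2c9d304}.
Only in b0f3322's history (ahead): {1f73764, b0f3322} — 2.
Only in 2c9d304's history (behind): {} — 0.

2 ahead, 0 behind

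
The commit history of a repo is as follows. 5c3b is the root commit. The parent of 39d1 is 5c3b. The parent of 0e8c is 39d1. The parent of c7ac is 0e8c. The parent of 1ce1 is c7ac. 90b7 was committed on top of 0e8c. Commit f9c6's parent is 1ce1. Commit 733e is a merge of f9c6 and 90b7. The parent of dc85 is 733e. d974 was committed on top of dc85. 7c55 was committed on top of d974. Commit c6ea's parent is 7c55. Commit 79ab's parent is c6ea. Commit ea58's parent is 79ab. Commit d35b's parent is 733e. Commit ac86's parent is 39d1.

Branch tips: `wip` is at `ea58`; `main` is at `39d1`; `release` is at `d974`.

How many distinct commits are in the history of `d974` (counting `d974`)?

Walking parent pointers from d974: reachable set = {0e8c, 1ce1, 39d1, 5c3b, 733e, 90b7, c7ac, d974, dc85, f9c6}.
That is 10 commits.

10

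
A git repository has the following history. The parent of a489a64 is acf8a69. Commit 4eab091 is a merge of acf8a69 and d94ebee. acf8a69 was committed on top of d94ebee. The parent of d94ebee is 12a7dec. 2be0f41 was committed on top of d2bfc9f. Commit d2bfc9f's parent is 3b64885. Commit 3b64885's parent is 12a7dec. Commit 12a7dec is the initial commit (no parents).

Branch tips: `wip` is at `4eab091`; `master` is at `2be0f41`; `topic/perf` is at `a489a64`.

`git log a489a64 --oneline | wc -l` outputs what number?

4

Walking parent pointers from a489a64: reachable set = {12a7dec, a489a64, acf8a69, d94ebee}.
That is 4 commits.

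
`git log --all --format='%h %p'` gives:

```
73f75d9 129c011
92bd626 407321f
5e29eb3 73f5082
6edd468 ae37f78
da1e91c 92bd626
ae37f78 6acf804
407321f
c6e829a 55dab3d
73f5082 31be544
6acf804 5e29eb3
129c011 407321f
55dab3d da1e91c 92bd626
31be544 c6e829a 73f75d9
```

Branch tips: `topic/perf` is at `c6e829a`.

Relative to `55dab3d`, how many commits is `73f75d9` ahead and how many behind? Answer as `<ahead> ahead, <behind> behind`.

Reachable from 73f75d9: {129c011, 407321f, 73f75d9}.
Reachable from 55dab3d: {407321f, 55dab3d, 92bd626, da1e91c}.
Only in 73f75d9's history (ahead): {129c011, 73f75d9} — 2.
Only in 55dab3d's history (behind): {55dab3d, 92bd626, da1e91c} — 3.

2 ahead, 3 behind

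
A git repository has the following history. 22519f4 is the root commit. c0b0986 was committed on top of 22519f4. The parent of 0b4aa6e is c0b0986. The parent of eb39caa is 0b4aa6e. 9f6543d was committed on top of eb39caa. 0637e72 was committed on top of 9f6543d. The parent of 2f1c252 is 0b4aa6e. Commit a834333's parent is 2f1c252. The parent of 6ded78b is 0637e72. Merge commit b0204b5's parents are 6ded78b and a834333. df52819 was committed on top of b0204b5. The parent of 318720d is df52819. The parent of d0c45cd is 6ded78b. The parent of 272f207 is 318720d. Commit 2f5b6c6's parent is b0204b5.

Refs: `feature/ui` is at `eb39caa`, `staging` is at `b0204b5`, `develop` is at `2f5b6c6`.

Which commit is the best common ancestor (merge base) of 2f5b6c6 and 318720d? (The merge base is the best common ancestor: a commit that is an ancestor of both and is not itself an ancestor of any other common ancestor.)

Ancestors of 2f5b6c6: {0637e72, 0b4aa6e, 22519f4, 2f1c252, 2f5b6c6, 6ded78b, 9f6543d, a834333, b0204b5, c0b0986, eb39caa}.
Ancestors of 318720d: {0637e72, 0b4aa6e, 22519f4, 2f1c252, 318720d, 6ded78b, 9f6543d, a834333, b0204b5, c0b0986, df52819, eb39caa}.
Common ancestors: {0637e72, 0b4aa6e, 22519f4, 2f1c252, 6ded78b, 9f6543d, a834333, b0204b5, c0b0986, eb39caa}.
Among these, b0204b5 is not an ancestor of any other common ancestor — it is the merge base.

b0204b5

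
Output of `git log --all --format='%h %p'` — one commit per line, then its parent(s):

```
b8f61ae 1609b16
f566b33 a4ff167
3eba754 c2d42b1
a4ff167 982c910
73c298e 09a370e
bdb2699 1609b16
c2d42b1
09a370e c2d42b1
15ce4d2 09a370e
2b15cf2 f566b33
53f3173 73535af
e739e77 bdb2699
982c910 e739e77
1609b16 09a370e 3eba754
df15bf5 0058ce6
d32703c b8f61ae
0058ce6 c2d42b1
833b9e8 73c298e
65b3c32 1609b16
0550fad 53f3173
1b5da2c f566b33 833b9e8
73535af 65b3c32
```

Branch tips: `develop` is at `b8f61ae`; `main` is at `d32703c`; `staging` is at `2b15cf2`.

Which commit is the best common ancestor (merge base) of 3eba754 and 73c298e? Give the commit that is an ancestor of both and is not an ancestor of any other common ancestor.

c2d42b1

Ancestors of 3eba754: {3eba754, c2d42b1}.
Ancestors of 73c298e: {09a370e, 73c298e, c2d42b1}.
Common ancestors: {c2d42b1}.
The only common ancestor is c2d42b1, so it is the merge base.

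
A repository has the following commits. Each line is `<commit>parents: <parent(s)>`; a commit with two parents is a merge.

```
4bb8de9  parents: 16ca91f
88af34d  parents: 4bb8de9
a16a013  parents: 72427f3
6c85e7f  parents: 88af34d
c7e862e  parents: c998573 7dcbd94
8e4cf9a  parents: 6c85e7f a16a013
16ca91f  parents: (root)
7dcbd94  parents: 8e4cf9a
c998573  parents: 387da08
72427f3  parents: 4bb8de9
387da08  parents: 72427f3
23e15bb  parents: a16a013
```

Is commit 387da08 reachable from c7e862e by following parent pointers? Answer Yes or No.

Ancestors of c7e862e (commits reachable by following parents): {16ca91f, 387da08, 4bb8de9, 6c85e7f, 72427f3, 7dcbd94, 88af34d, 8e4cf9a, a16a013, c7e862e, c998573}.
387da08 is in that set, so it is an ancestor of c7e862e.

Yes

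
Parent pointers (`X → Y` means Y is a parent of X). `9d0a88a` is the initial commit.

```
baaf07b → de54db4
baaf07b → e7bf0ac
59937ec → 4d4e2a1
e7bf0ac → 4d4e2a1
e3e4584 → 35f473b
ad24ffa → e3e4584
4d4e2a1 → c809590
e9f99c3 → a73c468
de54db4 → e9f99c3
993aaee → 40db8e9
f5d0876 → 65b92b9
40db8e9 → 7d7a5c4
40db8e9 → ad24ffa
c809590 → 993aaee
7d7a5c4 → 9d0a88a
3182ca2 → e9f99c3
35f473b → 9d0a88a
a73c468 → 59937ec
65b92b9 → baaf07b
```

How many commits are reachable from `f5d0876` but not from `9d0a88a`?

Reachable from f5d0876: {35f473b, 40db8e9, 4d4e2a1, 59937ec, 65b92b9, 7d7a5c4, 993aaee, 9d0a88a, a73c468, ad24ffa, baaf07b, c809590, de54db4, e3e4584, e7bf0ac, e9f99c3, f5d0876}.
Reachable from 9d0a88a: {9d0a88a}.
In f5d0876's history but not 9d0a88a's: {35f473b, 40db8e9, 4d4e2a1, 59937ec, 65b92b9, 7d7a5c4, 993aaee, a73c468, ad24ffa, baaf07b, c809590, de54db4, e3e4584, e7bf0ac, e9f99c3, f5d0876} — 16 commits.

16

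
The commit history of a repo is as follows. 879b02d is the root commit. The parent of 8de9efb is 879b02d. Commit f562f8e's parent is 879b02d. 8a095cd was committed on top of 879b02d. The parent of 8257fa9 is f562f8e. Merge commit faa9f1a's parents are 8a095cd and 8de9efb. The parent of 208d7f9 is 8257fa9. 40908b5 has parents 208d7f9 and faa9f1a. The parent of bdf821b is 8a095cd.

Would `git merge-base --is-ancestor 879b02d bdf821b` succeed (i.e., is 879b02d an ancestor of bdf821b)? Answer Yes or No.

Yes

Ancestors of bdf821b (commits reachable by following parents): {879b02d, 8a095cd, bdf821b}.
879b02d is in that set, so it is an ancestor of bdf821b.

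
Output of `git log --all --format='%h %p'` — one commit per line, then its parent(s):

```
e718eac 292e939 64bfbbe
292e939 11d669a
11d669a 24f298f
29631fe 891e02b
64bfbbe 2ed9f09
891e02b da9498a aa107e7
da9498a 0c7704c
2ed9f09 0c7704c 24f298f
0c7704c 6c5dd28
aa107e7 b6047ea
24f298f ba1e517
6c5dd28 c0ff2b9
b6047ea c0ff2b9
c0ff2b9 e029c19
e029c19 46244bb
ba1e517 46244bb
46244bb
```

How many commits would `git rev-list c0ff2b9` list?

Walking parent pointers from c0ff2b9: reachable set = {46244bb, c0ff2b9, e029c19}.
That is 3 commits.

3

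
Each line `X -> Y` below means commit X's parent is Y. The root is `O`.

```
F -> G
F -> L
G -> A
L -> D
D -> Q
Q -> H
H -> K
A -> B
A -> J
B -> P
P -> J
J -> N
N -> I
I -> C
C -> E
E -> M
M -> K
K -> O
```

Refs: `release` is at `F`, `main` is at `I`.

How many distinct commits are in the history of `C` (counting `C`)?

5

Walking parent pointers from C: reachable set = {C, E, K, M, O}.
That is 5 commits.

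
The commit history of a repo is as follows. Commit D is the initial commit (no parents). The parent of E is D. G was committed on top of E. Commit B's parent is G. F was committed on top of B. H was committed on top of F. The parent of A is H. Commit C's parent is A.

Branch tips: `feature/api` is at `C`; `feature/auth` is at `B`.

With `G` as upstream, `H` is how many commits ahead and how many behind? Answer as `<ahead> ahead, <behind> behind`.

Reachable from H: {B, D, E, F, G, H}.
Reachable from G: {D, E, G}.
Only in H's history (ahead): {B, F, H} — 3.
Only in G's history (behind): {} — 0.

3 ahead, 0 behind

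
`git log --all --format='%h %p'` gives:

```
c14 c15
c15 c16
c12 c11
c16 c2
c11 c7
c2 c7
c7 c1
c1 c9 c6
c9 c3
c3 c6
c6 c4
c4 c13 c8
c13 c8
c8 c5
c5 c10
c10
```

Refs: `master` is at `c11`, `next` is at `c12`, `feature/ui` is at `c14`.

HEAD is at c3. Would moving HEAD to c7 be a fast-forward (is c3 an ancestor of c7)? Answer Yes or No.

Yes

A fast-forward from c3 to c7 is possible iff c3 is an ancestor of c7.
Ancestors of c7: {c1, c10, c13, c3, c4, c5, c6, c7, c8, c9}.
c3 is among them, so fast-forward is possible.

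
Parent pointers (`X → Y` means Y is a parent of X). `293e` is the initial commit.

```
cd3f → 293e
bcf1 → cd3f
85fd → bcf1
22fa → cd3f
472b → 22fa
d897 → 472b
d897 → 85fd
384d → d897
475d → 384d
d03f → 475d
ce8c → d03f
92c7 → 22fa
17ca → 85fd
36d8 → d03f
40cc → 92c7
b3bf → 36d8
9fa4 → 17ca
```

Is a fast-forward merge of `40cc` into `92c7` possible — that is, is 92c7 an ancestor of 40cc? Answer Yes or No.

Yes

A fast-forward from 92c7 to 40cc is possible iff 92c7 is an ancestor of 40cc.
Ancestors of 40cc: {22fa, 293e, 40cc, 92c7, cd3f}.
92c7 is among them, so fast-forward is possible.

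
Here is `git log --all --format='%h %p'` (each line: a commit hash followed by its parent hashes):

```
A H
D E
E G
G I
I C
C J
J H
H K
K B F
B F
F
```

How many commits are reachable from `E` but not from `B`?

Reachable from E: {B, C, E, F, G, H, I, J, K}.
Reachable from B: {B, F}.
In E's history but not B's: {C, E, G, H, I, J, K} — 7 commits.

7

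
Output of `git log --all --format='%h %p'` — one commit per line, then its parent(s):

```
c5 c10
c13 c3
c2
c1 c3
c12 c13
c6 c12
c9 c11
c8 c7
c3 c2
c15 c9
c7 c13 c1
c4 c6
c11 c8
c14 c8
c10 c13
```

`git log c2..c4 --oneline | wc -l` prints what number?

5

Reachable from c4: {c12, c13, c2, c3, c4, c6}.
Reachable from c2: {c2}.
In c4's history but not c2's: {c12, c13, c3, c4, c6} — 5 commits.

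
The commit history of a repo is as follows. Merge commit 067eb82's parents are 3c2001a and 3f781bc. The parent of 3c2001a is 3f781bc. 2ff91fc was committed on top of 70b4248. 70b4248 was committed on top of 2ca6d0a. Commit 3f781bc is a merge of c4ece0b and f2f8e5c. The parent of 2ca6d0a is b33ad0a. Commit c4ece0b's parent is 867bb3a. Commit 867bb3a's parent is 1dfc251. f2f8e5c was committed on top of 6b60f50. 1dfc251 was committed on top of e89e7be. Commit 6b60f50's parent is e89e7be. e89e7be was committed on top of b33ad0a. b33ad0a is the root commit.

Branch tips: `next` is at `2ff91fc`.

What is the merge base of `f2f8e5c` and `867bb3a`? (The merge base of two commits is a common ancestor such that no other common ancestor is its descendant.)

e89e7be

Ancestors of f2f8e5c: {6b60f50, b33ad0a, e89e7be, f2f8e5c}.
Ancestors of 867bb3a: {1dfc251, 867bb3a, b33ad0a, e89e7be}.
Common ancestors: {b33ad0a, e89e7be}.
Among these, e89e7be is not an ancestor of any other common ancestor — it is the merge base.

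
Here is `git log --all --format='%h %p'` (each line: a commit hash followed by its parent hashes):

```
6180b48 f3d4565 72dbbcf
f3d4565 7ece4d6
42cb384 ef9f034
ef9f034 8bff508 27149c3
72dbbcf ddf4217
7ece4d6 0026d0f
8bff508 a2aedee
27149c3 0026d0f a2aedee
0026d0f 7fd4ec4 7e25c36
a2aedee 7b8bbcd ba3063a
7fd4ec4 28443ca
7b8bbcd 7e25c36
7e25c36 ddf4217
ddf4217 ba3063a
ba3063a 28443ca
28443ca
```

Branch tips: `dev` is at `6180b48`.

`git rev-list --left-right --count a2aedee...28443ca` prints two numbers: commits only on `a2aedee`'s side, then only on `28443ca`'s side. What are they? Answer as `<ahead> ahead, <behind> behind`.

Reachable from a2aedee: {28443ca, 7b8bbcd, 7e25c36, a2aedee, ba3063a, ddf4217}.
Reachable from 28443ca: {28443ca}.
Only in a2aedee's history (ahead): {7b8bbcd, 7e25c36, a2aedee, ba3063a, ddf4217} — 5.
Only in 28443ca's history (behind): {} — 0.

5 ahead, 0 behind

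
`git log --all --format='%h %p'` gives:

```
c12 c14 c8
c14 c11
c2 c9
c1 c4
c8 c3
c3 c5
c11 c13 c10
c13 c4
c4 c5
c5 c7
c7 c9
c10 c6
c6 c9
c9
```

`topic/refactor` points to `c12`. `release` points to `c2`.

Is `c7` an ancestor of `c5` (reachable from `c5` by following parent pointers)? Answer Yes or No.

Ancestors of c5 (commits reachable by following parents): {c5, c7, c9}.
c7 is in that set, so it is an ancestor of c5.

Yes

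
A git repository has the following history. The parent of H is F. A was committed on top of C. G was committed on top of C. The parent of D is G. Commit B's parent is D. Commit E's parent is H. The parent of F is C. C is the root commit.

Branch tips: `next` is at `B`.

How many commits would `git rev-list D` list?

3

Walking parent pointers from D: reachable set = {C, D, G}.
That is 3 commits.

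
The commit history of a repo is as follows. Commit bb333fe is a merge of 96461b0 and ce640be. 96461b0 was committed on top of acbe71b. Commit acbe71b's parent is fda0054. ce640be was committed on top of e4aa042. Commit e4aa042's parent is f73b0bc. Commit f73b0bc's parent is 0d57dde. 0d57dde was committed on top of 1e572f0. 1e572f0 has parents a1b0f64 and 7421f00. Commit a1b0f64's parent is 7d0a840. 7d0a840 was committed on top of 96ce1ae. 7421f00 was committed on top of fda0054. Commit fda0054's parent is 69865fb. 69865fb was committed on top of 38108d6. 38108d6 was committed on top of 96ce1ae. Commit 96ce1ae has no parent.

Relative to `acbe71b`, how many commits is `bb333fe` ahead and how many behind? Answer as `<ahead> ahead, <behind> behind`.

10 ahead, 0 behind

Reachable from bb333fe: {0d57dde, 1e572f0, 38108d6, 69865fb, 7421f00, 7d0a840, 96461b0, 96ce1ae, a1b0f64, acbe71b, bb333fe, ce640be, e4aa042, f73b0bc, fda0054}.
Reachable from acbe71b: {38108d6, 69865fb, 96ce1ae, acbe71b, fda0054}.
Only in bb333fe's history (ahead): {0d57dde, 1e572f0, 7421f00, 7d0a840, 96461b0, a1b0f64, bb333fe, ce640be, e4aa042, f73b0bc} — 10.
Only in acbe71b's history (behind): {} — 0.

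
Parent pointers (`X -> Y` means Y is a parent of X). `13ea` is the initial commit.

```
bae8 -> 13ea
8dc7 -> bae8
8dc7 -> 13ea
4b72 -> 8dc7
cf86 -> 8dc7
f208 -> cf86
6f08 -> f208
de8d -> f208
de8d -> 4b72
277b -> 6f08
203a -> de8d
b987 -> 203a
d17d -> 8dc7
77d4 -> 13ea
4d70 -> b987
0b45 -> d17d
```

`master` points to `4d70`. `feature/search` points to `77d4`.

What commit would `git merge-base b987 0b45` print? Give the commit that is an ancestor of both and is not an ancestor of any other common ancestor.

Ancestors of b987: {13ea, 203a, 4b72, 8dc7, b987, bae8, cf86, de8d, f208}.
Ancestors of 0b45: {0b45, 13ea, 8dc7, bae8, d17d}.
Common ancestors: {13ea, 8dc7, bae8}.
Among these, 8dc7 is not an ancestor of any other common ancestor — it is the merge base.

8dc7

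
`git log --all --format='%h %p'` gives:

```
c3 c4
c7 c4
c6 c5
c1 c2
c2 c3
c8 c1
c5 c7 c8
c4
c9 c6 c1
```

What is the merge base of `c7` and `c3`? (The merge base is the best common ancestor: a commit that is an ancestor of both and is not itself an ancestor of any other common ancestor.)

c4

Ancestors of c7: {c4, c7}.
Ancestors of c3: {c3, c4}.
Common ancestors: {c4}.
The only common ancestor is c4, so it is the merge base.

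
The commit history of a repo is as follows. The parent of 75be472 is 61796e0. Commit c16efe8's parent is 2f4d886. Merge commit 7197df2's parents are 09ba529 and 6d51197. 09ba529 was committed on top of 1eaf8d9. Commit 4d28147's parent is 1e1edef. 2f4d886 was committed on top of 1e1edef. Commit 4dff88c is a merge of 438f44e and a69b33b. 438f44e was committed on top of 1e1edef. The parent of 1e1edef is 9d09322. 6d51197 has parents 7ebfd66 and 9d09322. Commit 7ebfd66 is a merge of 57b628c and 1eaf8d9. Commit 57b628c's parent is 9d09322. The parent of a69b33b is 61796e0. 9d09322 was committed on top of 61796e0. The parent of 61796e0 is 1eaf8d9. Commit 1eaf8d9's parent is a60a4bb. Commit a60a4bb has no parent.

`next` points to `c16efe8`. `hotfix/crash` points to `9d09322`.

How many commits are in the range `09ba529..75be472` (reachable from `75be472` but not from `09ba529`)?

2

Reachable from 75be472: {1eaf8d9, 61796e0, 75be472, a60a4bb}.
Reachable from 09ba529: {09ba529, 1eaf8d9, a60a4bb}.
In 75be472's history but not 09ba529's: {61796e0, 75be472} — 2 commits.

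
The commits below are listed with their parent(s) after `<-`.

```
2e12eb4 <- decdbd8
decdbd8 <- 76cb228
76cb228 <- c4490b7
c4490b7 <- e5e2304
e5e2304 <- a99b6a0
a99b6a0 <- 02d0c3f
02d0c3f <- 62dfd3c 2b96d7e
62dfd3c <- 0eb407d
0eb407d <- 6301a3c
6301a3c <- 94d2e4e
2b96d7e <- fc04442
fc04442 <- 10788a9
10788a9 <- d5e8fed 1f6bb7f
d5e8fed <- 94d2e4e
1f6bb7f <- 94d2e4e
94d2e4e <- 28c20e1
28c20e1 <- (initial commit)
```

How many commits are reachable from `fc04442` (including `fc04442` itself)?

Walking parent pointers from fc04442: reachable set = {10788a9, 1f6bb7f, 28c20e1, 94d2e4e, d5e8fed, fc04442}.
That is 6 commits.

6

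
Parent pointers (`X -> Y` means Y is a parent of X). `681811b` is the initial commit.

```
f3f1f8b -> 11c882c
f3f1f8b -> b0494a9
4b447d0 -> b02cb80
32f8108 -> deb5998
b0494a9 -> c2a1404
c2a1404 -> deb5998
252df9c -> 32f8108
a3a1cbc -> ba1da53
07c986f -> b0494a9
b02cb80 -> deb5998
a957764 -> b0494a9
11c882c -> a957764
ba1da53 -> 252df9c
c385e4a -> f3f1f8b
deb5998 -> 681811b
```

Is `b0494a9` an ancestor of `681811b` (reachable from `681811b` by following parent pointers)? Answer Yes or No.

No

Ancestors of 681811b: {681811b}.
b0494a9 is not in that set, so it is not an ancestor of 681811b.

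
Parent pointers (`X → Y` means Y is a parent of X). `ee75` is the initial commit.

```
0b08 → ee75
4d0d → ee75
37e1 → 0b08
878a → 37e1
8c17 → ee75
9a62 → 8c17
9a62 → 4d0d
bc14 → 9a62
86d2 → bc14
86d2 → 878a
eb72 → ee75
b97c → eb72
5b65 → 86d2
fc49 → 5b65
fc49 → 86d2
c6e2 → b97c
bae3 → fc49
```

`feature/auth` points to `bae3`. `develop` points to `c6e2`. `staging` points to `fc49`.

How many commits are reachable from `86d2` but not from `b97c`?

8

Reachable from 86d2: {0b08, 37e1, 4d0d, 86d2, 878a, 8c17, 9a62, bc14, ee75}.
Reachable from b97c: {b97c, eb72, ee75}.
In 86d2's history but not b97c's: {0b08, 37e1, 4d0d, 86d2, 878a, 8c17, 9a62, bc14} — 8 commits.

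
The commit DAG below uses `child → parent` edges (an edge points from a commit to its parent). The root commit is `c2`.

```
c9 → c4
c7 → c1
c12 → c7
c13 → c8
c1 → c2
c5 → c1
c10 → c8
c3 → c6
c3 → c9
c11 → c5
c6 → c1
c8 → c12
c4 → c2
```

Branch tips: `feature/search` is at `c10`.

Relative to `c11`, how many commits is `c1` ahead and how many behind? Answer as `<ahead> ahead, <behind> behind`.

Reachable from c1: {c1, c2}.
Reachable from c11: {c1, c11, c2, c5}.
Only in c1's history (ahead): {} — 0.
Only in c11's history (behind): {c11, c5} — 2.

0 ahead, 2 behind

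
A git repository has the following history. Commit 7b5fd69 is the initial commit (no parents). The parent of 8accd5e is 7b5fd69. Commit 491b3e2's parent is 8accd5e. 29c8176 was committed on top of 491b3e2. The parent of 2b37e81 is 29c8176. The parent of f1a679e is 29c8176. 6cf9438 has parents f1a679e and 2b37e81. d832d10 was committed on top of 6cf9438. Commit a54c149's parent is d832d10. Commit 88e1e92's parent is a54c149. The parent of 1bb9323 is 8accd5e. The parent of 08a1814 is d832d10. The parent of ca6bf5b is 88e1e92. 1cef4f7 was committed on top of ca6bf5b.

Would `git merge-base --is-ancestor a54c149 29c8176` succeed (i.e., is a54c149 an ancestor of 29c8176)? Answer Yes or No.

No

Ancestors of 29c8176: {29c8176, 491b3e2, 7b5fd69, 8accd5e}.
a54c149 is not in that set, so it is not an ancestor of 29c8176.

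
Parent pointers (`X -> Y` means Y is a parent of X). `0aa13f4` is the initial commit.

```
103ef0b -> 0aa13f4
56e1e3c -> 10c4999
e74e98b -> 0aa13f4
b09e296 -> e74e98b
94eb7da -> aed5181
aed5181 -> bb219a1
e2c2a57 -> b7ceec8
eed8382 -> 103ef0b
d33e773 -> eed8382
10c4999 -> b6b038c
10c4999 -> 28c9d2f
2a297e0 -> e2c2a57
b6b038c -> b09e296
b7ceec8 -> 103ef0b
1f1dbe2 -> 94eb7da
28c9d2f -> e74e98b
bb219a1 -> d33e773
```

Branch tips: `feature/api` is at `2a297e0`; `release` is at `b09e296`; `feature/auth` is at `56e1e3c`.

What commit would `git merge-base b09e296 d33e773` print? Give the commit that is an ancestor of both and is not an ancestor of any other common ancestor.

Ancestors of b09e296: {0aa13f4, b09e296, e74e98b}.
Ancestors of d33e773: {0aa13f4, 103ef0b, d33e773, eed8382}.
Common ancestors: {0aa13f4}.
The only common ancestor is 0aa13f4, so it is the merge base.

0aa13f4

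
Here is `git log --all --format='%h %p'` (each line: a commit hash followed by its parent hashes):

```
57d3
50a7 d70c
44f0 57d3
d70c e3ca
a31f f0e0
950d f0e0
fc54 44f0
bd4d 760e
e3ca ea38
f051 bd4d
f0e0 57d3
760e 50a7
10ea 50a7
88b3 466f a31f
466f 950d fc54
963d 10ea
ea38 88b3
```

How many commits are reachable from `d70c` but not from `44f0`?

9

Reachable from d70c: {44f0, 466f, 57d3, 88b3, 950d, a31f, d70c, e3ca, ea38, f0e0, fc54}.
Reachable from 44f0: {44f0, 57d3}.
In d70c's history but not 44f0's: {466f, 88b3, 950d, a31f, d70c, e3ca, ea38, f0e0, fc54} — 9 commits.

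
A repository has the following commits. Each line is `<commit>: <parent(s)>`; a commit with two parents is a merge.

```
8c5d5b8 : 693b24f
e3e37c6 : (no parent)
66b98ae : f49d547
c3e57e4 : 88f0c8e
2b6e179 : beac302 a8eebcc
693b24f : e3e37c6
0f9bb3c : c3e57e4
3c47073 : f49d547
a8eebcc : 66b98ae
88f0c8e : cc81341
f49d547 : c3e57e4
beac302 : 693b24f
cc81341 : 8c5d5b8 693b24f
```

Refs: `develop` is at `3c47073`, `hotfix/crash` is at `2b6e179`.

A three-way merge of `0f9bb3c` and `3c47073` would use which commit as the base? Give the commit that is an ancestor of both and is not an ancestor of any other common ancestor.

Ancestors of 0f9bb3c: {0f9bb3c, 693b24f, 88f0c8e, 8c5d5b8, c3e57e4, cc81341, e3e37c6}.
Ancestors of 3c47073: {3c47073, 693b24f, 88f0c8e, 8c5d5b8, c3e57e4, cc81341, e3e37c6, f49d547}.
Common ancestors: {693b24f, 88f0c8e, 8c5d5b8, c3e57e4, cc81341, e3e37c6}.
Among these, c3e57e4 is not an ancestor of any other common ancestor — it is the merge base.

c3e57e4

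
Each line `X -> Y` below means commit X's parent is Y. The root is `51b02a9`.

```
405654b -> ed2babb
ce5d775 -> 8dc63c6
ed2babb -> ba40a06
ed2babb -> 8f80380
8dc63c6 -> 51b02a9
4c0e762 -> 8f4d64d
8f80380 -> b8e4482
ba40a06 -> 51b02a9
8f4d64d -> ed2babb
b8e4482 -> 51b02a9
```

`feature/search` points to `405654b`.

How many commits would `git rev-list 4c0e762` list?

Walking parent pointers from 4c0e762: reachable set = {4c0e762, 51b02a9, 8f4d64d, 8f80380, b8e4482, ba40a06, ed2babb}.
That is 7 commits.

7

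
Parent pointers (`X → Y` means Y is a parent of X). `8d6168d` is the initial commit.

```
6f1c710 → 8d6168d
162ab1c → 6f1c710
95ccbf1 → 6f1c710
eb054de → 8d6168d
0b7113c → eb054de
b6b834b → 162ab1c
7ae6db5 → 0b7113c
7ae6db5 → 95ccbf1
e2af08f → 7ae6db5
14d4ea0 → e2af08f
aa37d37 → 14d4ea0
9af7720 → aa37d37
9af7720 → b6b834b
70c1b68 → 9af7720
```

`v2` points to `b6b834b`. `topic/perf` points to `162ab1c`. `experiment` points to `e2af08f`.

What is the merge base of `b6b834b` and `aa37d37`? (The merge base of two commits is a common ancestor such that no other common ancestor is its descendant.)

6f1c710

Ancestors of b6b834b: {162ab1c, 6f1c710, 8d6168d, b6b834b}.
Ancestors of aa37d37: {0b7113c, 14d4ea0, 6f1c710, 7ae6db5, 8d6168d, 95ccbf1, aa37d37, e2af08f, eb054de}.
Common ancestors: {6f1c710, 8d6168d}.
Among these, 6f1c710 is not an ancestor of any other common ancestor — it is the merge base.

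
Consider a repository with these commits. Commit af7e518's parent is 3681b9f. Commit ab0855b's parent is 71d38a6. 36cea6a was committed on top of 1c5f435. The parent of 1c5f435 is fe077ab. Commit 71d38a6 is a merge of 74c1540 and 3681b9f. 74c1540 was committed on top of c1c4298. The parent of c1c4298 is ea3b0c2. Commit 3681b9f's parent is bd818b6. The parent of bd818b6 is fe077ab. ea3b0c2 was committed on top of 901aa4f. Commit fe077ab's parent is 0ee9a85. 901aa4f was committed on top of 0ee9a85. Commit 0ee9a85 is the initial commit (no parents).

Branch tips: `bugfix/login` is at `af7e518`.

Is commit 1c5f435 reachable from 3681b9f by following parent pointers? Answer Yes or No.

No

Ancestors of 3681b9f: {0ee9a85, 3681b9f, bd818b6, fe077ab}.
1c5f435 is not in that set, so it is not an ancestor of 3681b9f.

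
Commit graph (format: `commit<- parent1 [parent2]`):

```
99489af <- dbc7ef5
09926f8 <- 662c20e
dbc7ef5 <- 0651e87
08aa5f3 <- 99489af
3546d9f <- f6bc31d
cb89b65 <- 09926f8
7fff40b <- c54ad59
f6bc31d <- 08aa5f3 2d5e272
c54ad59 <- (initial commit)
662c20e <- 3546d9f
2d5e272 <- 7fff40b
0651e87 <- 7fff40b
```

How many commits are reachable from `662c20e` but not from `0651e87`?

Reachable from 662c20e: {0651e87, 08aa5f3, 2d5e272, 3546d9f, 662c20e, 7fff40b, 99489af, c54ad59, dbc7ef5, f6bc31d}.
Reachable from 0651e87: {0651e87, 7fff40b, c54ad59}.
In 662c20e's history but not 0651e87's: {08aa5f3, 2d5e272, 3546d9f, 662c20e, 99489af, dbc7ef5, f6bc31d} — 7 commits.

7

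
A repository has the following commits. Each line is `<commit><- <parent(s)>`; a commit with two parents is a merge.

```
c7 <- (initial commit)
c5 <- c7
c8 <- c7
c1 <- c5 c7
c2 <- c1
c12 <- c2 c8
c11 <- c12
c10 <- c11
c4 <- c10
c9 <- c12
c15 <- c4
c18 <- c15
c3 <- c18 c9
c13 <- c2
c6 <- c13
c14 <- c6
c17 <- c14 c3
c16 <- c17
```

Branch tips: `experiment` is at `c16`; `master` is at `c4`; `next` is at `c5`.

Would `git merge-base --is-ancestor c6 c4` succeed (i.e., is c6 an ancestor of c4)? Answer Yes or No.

No

Ancestors of c4: {c1, c10, c11, c12, c2, c4, c5, c7, c8}.
c6 is not in that set, so it is not an ancestor of c4.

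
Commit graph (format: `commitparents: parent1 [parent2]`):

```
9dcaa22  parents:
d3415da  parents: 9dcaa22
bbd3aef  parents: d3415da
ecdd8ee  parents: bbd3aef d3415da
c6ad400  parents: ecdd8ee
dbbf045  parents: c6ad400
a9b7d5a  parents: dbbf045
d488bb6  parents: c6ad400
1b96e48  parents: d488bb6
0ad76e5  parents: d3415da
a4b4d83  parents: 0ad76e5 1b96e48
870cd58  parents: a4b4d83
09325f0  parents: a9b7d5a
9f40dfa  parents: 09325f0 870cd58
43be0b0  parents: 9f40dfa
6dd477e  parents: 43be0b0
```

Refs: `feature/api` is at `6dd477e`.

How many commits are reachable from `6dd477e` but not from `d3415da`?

14

Reachable from 6dd477e: {09325f0, 0ad76e5, 1b96e48, 43be0b0, 6dd477e, 870cd58, 9dcaa22, 9f40dfa, a4b4d83, a9b7d5a, bbd3aef, c6ad400, d3415da, d488bb6, dbbf045, ecdd8ee}.
Reachable from d3415da: {9dcaa22, d3415da}.
In 6dd477e's history but not d3415da's: {09325f0, 0ad76e5, 1b96e48, 43be0b0, 6dd477e, 870cd58, 9f40dfa, a4b4d83, a9b7d5a, bbd3aef, c6ad400, d488bb6, dbbf045, ecdd8ee} — 14 commits.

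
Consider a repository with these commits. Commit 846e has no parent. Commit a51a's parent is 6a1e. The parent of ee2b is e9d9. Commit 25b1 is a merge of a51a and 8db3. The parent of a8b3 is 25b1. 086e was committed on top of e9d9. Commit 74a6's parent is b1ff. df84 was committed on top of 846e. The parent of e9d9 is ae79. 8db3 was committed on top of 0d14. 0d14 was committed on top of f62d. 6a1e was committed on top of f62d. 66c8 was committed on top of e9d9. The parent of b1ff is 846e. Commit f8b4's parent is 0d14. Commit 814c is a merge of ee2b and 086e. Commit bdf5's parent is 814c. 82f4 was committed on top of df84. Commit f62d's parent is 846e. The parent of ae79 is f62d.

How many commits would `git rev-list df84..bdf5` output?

Reachable from bdf5: {086e, 814c, 846e, ae79, bdf5, e9d9, ee2b, f62d}.
Reachable from df84: {846e, df84}.
In bdf5's history but not df84's: {086e, 814c, ae79, bdf5, e9d9, ee2b, f62d} — 7 commits.

7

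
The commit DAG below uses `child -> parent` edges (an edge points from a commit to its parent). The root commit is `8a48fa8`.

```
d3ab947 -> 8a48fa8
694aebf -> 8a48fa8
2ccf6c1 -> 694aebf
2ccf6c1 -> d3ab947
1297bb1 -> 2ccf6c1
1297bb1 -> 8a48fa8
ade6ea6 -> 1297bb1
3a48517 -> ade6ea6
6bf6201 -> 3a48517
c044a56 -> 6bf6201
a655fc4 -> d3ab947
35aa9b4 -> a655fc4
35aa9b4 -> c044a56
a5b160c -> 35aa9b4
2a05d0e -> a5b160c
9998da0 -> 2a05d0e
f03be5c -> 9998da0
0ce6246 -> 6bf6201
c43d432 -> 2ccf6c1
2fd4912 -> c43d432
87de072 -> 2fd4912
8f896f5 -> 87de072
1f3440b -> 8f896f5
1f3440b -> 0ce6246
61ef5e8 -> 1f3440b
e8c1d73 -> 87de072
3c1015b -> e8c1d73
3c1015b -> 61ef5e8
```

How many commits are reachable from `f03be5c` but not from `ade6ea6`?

Reachable from f03be5c: {1297bb1, 2a05d0e, 2ccf6c1, 35aa9b4, 3a48517, 694aebf, 6bf6201, 8a48fa8, 9998da0, a5b160c, a655fc4, ade6ea6, c044a56, d3ab947, f03be5c}.
Reachable from ade6ea6: {1297bb1, 2ccf6c1, 694aebf, 8a48fa8, ade6ea6, d3ab947}.
In f03be5c's history but not ade6ea6's: {2a05d0e, 35aa9b4, 3a48517, 6bf6201, 9998da0, a5b160c, a655fc4, c044a56, f03be5c} — 9 commits.

9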